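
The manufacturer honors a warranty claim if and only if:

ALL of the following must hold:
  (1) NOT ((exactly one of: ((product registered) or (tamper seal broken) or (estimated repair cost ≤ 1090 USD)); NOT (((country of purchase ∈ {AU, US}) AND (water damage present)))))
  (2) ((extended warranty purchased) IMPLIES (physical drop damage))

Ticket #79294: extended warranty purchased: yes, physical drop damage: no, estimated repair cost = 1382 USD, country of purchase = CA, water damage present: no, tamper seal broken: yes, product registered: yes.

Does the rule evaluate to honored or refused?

Refused

Atomic conditions:
  product registered: yes → true
  tamper seal broken: yes → true
  estimated repair cost ≤ 1090 USD: 1382 ≤ 1090 is false
  country of purchase ∈ {AU, US}: CA is not in the set → false
  water damage present: no → false
  extended warranty purchased: yes → true
  physical drop damage: no → false
Combine:
[1.1.1] true OR true OR false = true
[1.1.2.1] false AND false = false
[1.1.2] NOT false = true
[1.1] exactly-one(true, true) = false
[1] NOT false = true
[2] true → false = false
[root] true AND false = false
Overall: false → refused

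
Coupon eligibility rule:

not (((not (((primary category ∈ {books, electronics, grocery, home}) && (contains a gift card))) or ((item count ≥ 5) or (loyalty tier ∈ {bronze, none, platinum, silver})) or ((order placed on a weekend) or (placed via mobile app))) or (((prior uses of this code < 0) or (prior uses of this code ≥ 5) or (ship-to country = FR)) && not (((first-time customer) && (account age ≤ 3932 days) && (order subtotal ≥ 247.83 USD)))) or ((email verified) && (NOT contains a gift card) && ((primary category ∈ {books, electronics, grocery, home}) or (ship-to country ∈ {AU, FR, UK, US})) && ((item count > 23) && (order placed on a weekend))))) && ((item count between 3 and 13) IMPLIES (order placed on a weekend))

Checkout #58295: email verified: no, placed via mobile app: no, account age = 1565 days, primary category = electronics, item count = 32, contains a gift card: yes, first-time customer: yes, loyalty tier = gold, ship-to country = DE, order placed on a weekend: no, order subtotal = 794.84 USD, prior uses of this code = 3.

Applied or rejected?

Rejected

Atomic conditions:
  primary category ∈ {books, electronics, grocery, home}: electronics is in the set → true
  contains a gift card: yes → true
  item count ≥ 5: 32 ≥ 5 is true
  loyalty tier ∈ {bronze, none, platinum, silver}: gold is not in the set → false
  order placed on a weekend: no → false
  placed via mobile app: no → false
  prior uses of this code < 0: 3 < 0 is false
  prior uses of this code ≥ 5: 3 ≥ 5 is false
  ship-to country = FR: DE == FR is false
  first-time customer: yes → true
  account age ≤ 3932 days: 1565 ≤ 3932 is true
  order subtotal ≥ 247.83 USD: 794.84 ≥ 247.83 is true
  email verified: no → false
  NOT contains a gift card: yes → false
  ship-to country ∈ {AU, FR, UK, US}: DE is not in the set → false
  item count > 23: 32 > 23 is true
  item count between 3 and 13: 32 in [3, 13] is false
Combine:
[1.1.1.1.1] true AND true = true
[1.1.1.1] NOT true = false
[1.1.1.2] true OR false = true
[1.1.1.3] false OR false = false
[1.1.1] false OR true OR false = true
[1.1.2.1] false OR false OR false = false
[1.1.2.2.1] true AND true AND true = true
[1.1.2.2] NOT true = false
[1.1.2] false AND false = false
[1.1.3.3] true OR false = true
[1.1.3.4] true AND false = false
[1.1.3] false AND false AND true AND false = false
[1.1] true OR false OR false = true
[1] NOT true = false
[2] false → false (antecedent false ⇒ implication holds) = true
[root] false AND true = false
Overall: false → rejected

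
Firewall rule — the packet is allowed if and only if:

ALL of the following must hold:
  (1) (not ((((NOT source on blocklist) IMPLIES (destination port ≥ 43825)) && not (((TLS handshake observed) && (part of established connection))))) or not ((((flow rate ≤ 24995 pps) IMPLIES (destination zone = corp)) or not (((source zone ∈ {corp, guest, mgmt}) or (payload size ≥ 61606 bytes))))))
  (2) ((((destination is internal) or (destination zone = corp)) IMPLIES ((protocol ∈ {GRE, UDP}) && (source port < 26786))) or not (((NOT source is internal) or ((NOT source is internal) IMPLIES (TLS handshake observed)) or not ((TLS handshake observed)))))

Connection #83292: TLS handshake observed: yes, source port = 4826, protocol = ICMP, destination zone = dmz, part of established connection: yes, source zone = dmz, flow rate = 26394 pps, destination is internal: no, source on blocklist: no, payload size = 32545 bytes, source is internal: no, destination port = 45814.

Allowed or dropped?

Atomic conditions:
  NOT source on blocklist: no → true
  destination port ≥ 43825: 45814 ≥ 43825 is true
  TLS handshake observed: yes → true
  part of established connection: yes → true
  flow rate ≤ 24995 pps: 26394 ≤ 24995 is false
  destination zone = corp: dmz == corp is false
  source zone ∈ {corp, guest, mgmt}: dmz is not in the set → false
  payload size ≥ 61606 bytes: 32545 ≥ 61606 is false
  destination is internal: no → false
  protocol ∈ {GRE, UDP}: ICMP is not in the set → false
  source port < 26786: 4826 < 26786 is true
  NOT source is internal: no → true
Combine:
[1.1.1.1] true → true = true
[1.1.1.2.1] true AND true = true
[1.1.1.2] NOT true = false
[1.1.1] true AND false = false
[1.1] NOT false = true
[1.2.1.1] false → false (antecedent false ⇒ implication holds) = true
[1.2.1.2.1] false OR false = false
[1.2.1.2] NOT false = true
[1.2.1] true OR true = true
[1.2] NOT true = false
[1] true OR false = true
[2.1.1] false OR false = false
[2.1.2] false AND true = false
[2.1] false → false (antecedent false ⇒ implication holds) = true
[2.2.1.2] true → true = true
[2.2.1.3] NOT true = false
[2.2.1] true OR true OR false = true
[2.2] NOT true = false
[2] true OR false = true
[root] true AND true = true
Overall: true → allowed

Allowed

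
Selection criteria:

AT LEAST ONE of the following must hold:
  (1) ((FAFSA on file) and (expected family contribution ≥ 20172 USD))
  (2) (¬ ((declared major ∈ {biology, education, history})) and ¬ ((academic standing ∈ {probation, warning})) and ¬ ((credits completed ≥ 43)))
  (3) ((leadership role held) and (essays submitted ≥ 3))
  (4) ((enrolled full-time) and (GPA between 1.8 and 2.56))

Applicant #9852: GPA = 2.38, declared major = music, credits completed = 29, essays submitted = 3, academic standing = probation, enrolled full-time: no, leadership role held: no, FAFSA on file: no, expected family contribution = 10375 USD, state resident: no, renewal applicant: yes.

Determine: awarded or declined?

Atomic conditions:
  FAFSA on file: no → false
  expected family contribution ≥ 20172 USD: 10375 ≥ 20172 is false
  declared major ∈ {biology, education, history}: music is not in the set → false
  academic standing ∈ {probation, warning}: probation is in the set → true
  credits completed ≥ 43: 29 ≥ 43 is false
  leadership role held: no → false
  essays submitted ≥ 3: 3 ≥ 3 is true
  enrolled full-time: no → false
  GPA between 1.8 and 2.56: 2.38 in [1.8, 2.56] is true
Combine:
[1] false AND false = false
[2.1] NOT false = true
[2.2] NOT true = false
[2.3] NOT false = true
[2] true AND false AND true = false
[3] false AND true = false
[4] false AND true = false
[root] false OR false OR false OR false = false
Overall: false → declined

Declined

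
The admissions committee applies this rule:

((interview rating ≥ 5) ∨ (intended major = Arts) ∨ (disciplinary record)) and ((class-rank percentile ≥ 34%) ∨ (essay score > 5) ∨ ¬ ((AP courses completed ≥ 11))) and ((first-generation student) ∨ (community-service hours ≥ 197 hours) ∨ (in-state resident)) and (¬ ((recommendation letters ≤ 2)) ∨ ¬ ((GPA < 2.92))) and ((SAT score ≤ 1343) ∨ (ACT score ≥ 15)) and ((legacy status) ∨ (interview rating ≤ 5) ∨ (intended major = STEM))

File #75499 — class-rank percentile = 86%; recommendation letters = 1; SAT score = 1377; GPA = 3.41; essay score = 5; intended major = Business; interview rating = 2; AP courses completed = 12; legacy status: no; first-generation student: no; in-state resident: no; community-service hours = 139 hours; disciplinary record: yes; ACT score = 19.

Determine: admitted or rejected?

Rejected

Atomic conditions:
  interview rating ≥ 5: 2 ≥ 5 is false
  intended major = Arts: Business == Arts is false
  disciplinary record: yes → true
  class-rank percentile ≥ 34%: 86 ≥ 34 is true
  essay score > 5: 5 > 5 is false
  AP courses completed ≥ 11: 12 ≥ 11 is true
  first-generation student: no → false
  community-service hours ≥ 197 hours: 139 ≥ 197 is false
  in-state resident: no → false
  recommendation letters ≤ 2: 1 ≤ 2 is true
  GPA < 2.92: 3.41 < 2.92 is false
  SAT score ≤ 1343: 1377 ≤ 1343 is false
  ACT score ≥ 15: 19 ≥ 15 is true
  legacy status: no → false
  interview rating ≤ 5: 2 ≤ 5 is true
  intended major = STEM: Business == STEM is false
Combine:
[1] false OR false OR true = true
[2.3] NOT true = false
[2] true OR false OR false = true
[3] false OR false OR false = false
[4.1] NOT true = false
[4.2] NOT false = true
[4] false OR true = true
[5] false OR true = true
[6] false OR true OR false = true
[root] true AND true AND false AND true AND true AND true = false
Overall: false → rejected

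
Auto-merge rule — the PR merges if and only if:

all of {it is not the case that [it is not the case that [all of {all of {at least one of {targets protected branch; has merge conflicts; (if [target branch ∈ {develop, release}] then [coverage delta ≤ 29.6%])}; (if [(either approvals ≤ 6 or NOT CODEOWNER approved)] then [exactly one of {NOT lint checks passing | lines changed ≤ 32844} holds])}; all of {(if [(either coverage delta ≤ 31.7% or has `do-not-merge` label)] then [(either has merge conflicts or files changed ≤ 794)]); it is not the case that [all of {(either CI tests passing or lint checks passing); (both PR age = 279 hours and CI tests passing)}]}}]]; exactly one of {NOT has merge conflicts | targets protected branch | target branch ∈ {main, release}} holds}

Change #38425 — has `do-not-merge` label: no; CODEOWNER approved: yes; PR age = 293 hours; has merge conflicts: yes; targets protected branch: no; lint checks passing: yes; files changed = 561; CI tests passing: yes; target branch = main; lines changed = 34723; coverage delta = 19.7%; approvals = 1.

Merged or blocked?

Blocked

Atomic conditions:
  targets protected branch: no → false
  has merge conflicts: yes → true
  target branch ∈ {develop, release}: main is not in the set → false
  coverage delta ≤ 29.6%: 19.7 ≤ 29.6 is true
  approvals ≤ 6: 1 ≤ 6 is true
  NOT CODEOWNER approved: yes → false
  NOT lint checks passing: yes → false
  lines changed ≤ 32844: 34723 ≤ 32844 is false
  coverage delta ≤ 31.7%: 19.7 ≤ 31.7 is true
  has `do-not-merge` label: no → false
  files changed ≤ 794: 561 ≤ 794 is true
  CI tests passing: yes → true
  lint checks passing: yes → true
  PR age = 279 hours: 293 == 279 is false
  NOT has merge conflicts: yes → false
  target branch ∈ {main, release}: main is in the set → true
Combine:
[1.1.1.1.1.3] false → true (antecedent false ⇒ implication holds) = true
[1.1.1.1.1] false OR true OR true = true
[1.1.1.1.2.1] true OR false = true
[1.1.1.1.2.2] exactly-one(false, false) = false
[1.1.1.1.2] true → false = false
[1.1.1.1] true AND false = false
[1.1.1.2.1.1] true OR false = true
[1.1.1.2.1.2] true OR true = true
[1.1.1.2.1] true → true = true
[1.1.1.2.2.1.1] true OR true = true
[1.1.1.2.2.1.2] false AND true = false
[1.1.1.2.2.1] true AND false = false
[1.1.1.2.2] NOT false = true
[1.1.1.2] true AND true = true
[1.1.1] false AND true = false
[1.1] NOT false = true
[1] NOT true = false
[2] exactly-one(false, false, true) = true
[root] false AND true = false
Overall: false → blocked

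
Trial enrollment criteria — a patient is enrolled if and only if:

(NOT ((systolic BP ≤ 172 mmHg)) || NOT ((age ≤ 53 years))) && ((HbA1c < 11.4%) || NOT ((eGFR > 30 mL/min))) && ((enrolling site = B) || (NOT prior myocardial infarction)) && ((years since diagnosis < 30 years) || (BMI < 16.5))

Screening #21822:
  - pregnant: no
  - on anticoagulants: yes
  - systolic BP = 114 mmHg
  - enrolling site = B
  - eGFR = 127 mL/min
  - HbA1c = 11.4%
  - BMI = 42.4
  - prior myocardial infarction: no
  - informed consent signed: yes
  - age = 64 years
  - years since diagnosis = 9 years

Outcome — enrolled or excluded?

Atomic conditions:
  systolic BP ≤ 172 mmHg: 114 ≤ 172 is true
  age ≤ 53 years: 64 ≤ 53 is false
  HbA1c < 11.4%: 11.4 < 11.4 is false
  eGFR > 30 mL/min: 127 > 30 is true
  enrolling site = B: B == B is true
  NOT prior myocardial infarction: no → true
  years since diagnosis < 30 years: 9 < 30 is true
  BMI < 16.5: 42.4 < 16.5 is false
Combine:
[1.1] NOT true = false
[1.2] NOT false = true
[1] false OR true = true
[2.2] NOT true = false
[2] false OR false = false
[3] true OR true = true
[4] true OR false = true
[root] true AND false AND true AND true = false
Overall: false → excluded

Excluded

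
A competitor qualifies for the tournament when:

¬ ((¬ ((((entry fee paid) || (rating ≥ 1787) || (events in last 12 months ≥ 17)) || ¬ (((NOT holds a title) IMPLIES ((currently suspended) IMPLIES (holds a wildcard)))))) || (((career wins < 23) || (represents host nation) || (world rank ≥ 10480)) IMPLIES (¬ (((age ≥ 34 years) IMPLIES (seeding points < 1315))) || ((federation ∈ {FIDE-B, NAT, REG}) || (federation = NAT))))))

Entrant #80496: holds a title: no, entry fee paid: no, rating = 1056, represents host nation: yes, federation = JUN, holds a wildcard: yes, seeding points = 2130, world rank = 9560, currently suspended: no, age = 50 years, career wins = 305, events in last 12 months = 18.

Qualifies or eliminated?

Atomic conditions:
  entry fee paid: no → false
  rating ≥ 1787: 1056 ≥ 1787 is false
  events in last 12 months ≥ 17: 18 ≥ 17 is true
  NOT holds a title: no → true
  currently suspended: no → false
  holds a wildcard: yes → true
  career wins < 23: 305 < 23 is false
  represents host nation: yes → true
  world rank ≥ 10480: 9560 ≥ 10480 is false
  age ≥ 34 years: 50 ≥ 34 is true
  seeding points < 1315: 2130 < 1315 is false
  federation ∈ {FIDE-B, NAT, REG}: JUN is not in the set → false
  federation = NAT: JUN == NAT is false
Combine:
[1.1.1.1] false OR false OR true = true
[1.1.1.2.1.2] false → true (antecedent false ⇒ implication holds) = true
[1.1.1.2.1] true → true = true
[1.1.1.2] NOT true = false
[1.1.1] true OR false = true
[1.1] NOT true = false
[1.2.1] false OR true OR false = true
[1.2.2.1.1] true → false = false
[1.2.2.1] NOT false = true
[1.2.2.2] false OR false = false
[1.2.2] true OR false = true
[1.2] true → true = true
[1] false OR true = true
[root] NOT true = false
Overall: false → eliminated

Eliminated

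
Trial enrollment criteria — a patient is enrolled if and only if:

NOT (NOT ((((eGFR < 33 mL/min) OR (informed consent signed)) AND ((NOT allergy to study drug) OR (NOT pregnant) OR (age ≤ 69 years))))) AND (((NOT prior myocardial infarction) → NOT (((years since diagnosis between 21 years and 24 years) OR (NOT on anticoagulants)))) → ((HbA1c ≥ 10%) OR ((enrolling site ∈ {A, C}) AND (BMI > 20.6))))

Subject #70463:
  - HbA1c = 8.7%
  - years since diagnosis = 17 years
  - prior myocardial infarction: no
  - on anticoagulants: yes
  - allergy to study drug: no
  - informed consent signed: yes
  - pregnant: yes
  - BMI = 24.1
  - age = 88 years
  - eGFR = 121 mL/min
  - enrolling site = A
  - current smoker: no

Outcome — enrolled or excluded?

Enrolled

Atomic conditions:
  eGFR < 33 mL/min: 121 < 33 is false
  informed consent signed: yes → true
  NOT allergy to study drug: no → true
  NOT pregnant: yes → false
  age ≤ 69 years: 88 ≤ 69 is false
  NOT prior myocardial infarction: no → true
  years since diagnosis between 21 years and 24 years: 17 in [21, 24] is false
  NOT on anticoagulants: yes → false
  HbA1c ≥ 10%: 8.7 ≥ 10 is false
  enrolling site ∈ {A, C}: A is in the set → true
  BMI > 20.6: 24.1 > 20.6 is true
Combine:
[1.1.1.1] false OR true = true
[1.1.1.2] true OR false OR false = true
[1.1.1] true AND true = true
[1.1] NOT true = false
[1] NOT false = true
[2.1.2.1] false OR false = false
[2.1.2] NOT false = true
[2.1] true → true = true
[2.2.2] true AND true = true
[2.2] false OR true = true
[2] true → true = true
[root] true AND true = true
Overall: true → enrolled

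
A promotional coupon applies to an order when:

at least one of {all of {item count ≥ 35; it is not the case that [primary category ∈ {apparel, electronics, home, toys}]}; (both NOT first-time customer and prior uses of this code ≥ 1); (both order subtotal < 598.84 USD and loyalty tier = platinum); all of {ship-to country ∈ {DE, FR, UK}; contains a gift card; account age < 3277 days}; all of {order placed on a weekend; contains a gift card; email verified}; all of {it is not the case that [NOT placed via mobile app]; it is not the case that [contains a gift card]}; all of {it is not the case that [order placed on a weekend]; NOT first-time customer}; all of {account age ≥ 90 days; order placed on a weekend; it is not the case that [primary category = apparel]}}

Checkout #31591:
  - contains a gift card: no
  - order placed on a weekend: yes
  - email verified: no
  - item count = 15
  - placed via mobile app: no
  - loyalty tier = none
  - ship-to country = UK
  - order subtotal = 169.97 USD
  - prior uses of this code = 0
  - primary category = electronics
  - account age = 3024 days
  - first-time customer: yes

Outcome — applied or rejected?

Atomic conditions:
  item count ≥ 35: 15 ≥ 35 is false
  primary category ∈ {apparel, electronics, home, toys}: electronics is in the set → true
  NOT first-time customer: yes → false
  prior uses of this code ≥ 1: 0 ≥ 1 is false
  order subtotal < 598.84 USD: 169.97 < 598.84 is true
  loyalty tier = platinum: none == platinum is false
  ship-to country ∈ {DE, FR, UK}: UK is in the set → true
  contains a gift card: no → false
  account age < 3277 days: 3024 < 3277 is true
  order placed on a weekend: yes → true
  email verified: no → false
  NOT placed via mobile app: no → true
  account age ≥ 90 days: 3024 ≥ 90 is true
  primary category = apparel: electronics == apparel is false
Combine:
[1.2] NOT true = false
[1] false AND false = false
[2] false AND false = false
[3] true AND false = false
[4] true AND false AND true = false
[5] true AND false AND false = false
[6.1] NOT true = false
[6.2] NOT false = true
[6] false AND true = false
[7.1] NOT true = false
[7] false AND false = false
[8.3] NOT false = true
[8] true AND true AND true = true
[root] false OR false OR false OR false OR false OR false OR false OR true = true
Overall: true → applied

Applied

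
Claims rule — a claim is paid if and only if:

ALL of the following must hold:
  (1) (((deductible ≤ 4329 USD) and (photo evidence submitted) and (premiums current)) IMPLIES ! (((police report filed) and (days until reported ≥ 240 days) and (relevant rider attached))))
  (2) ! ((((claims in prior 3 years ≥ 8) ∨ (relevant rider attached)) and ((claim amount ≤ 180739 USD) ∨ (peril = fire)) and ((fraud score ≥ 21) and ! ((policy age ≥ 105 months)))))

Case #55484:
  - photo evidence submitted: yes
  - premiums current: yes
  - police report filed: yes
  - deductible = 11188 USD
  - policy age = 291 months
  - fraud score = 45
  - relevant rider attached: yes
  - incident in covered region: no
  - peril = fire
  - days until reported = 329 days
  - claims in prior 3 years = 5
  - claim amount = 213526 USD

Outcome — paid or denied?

Paid

Atomic conditions:
  deductible ≤ 4329 USD: 11188 ≤ 4329 is false
  photo evidence submitted: yes → true
  premiums current: yes → true
  police report filed: yes → true
  days until reported ≥ 240 days: 329 ≥ 240 is true
  relevant rider attached: yes → true
  claims in prior 3 years ≥ 8: 5 ≥ 8 is false
  claim amount ≤ 180739 USD: 213526 ≤ 180739 is false
  peril = fire: fire == fire is true
  fraud score ≥ 21: 45 ≥ 21 is true
  policy age ≥ 105 months: 291 ≥ 105 is true
Combine:
[1.1] false AND true AND true = false
[1.2.1] true AND true AND true = true
[1.2] NOT true = false
[1] false → false (antecedent false ⇒ implication holds) = true
[2.1.1] false OR true = true
[2.1.2] false OR true = true
[2.1.3.2] NOT true = false
[2.1.3] true AND false = false
[2.1] true AND true AND false = false
[2] NOT false = true
[root] true AND true = true
Overall: true → paid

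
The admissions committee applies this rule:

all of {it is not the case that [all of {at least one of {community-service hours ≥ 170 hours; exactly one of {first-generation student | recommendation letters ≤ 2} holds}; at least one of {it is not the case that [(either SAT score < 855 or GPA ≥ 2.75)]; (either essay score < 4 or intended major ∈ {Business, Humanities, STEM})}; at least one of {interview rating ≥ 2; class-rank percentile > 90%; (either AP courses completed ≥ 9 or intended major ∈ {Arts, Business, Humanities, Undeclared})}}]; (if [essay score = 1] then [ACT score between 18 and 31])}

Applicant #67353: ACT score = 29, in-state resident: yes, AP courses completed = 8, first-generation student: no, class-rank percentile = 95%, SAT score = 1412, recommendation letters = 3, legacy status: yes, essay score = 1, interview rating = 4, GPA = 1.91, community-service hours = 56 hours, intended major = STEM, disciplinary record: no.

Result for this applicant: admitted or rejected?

Atomic conditions:
  community-service hours ≥ 170 hours: 56 ≥ 170 is false
  first-generation student: no → false
  recommendation letters ≤ 2: 3 ≤ 2 is false
  SAT score < 855: 1412 < 855 is false
  GPA ≥ 2.75: 1.91 ≥ 2.75 is false
  essay score < 4: 1 < 4 is true
  intended major ∈ {Business, Humanities, STEM}: STEM is in the set → true
  interview rating ≥ 2: 4 ≥ 2 is true
  class-rank percentile > 90%: 95 > 90 is true
  AP courses completed ≥ 9: 8 ≥ 9 is false
  intended major ∈ {Arts, Business, Humanities, Undeclared}: STEM is not in the set → false
  essay score = 1: 1 == 1 is true
  ACT score between 18 and 31: 29 in [18, 31] is true
Combine:
[1.1.1.2] exactly-one(false, false) = false
[1.1.1] false OR false = false
[1.1.2.1.1] false OR false = false
[1.1.2.1] NOT false = true
[1.1.2.2] true OR true = true
[1.1.2] true OR true = true
[1.1.3.3] false OR false = false
[1.1.3] true OR true OR false = true
[1.1] false AND true AND true = false
[1] NOT false = true
[2] true → true = true
[root] true AND true = true
Overall: true → admitted

Admitted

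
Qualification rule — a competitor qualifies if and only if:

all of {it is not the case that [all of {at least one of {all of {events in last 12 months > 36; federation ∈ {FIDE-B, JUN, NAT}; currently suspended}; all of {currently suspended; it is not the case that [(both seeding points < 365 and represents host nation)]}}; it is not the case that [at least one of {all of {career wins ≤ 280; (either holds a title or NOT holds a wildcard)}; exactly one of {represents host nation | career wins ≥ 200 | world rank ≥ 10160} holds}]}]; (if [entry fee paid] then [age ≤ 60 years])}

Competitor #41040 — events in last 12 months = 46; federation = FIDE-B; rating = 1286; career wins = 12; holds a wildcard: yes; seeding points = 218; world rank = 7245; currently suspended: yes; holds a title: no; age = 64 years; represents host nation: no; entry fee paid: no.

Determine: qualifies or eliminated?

Atomic conditions:
  events in last 12 months > 36: 46 > 36 is true
  federation ∈ {FIDE-B, JUN, NAT}: FIDE-B is in the set → true
  currently suspended: yes → true
  seeding points < 365: 218 < 365 is true
  represents host nation: no → false
  career wins ≤ 280: 12 ≤ 280 is true
  holds a title: no → false
  NOT holds a wildcard: yes → false
  career wins ≥ 200: 12 ≥ 200 is false
  world rank ≥ 10160: 7245 ≥ 10160 is false
  entry fee paid: no → false
  age ≤ 60 years: 64 ≤ 60 is false
Combine:
[1.1.1.1] true AND true AND true = true
[1.1.1.2.2.1] true AND false = false
[1.1.1.2.2] NOT false = true
[1.1.1.2] true AND true = true
[1.1.1] true OR true = true
[1.1.2.1.1.2] false OR false = false
[1.1.2.1.1] true AND false = false
[1.1.2.1.2] exactly-one(false, false, false) = false
[1.1.2.1] false OR false = false
[1.1.2] NOT false = true
[1.1] true AND true = true
[1] NOT true = false
[2] false → false (antecedent false ⇒ implication holds) = true
[root] false AND true = false
Overall: false → eliminated

Eliminated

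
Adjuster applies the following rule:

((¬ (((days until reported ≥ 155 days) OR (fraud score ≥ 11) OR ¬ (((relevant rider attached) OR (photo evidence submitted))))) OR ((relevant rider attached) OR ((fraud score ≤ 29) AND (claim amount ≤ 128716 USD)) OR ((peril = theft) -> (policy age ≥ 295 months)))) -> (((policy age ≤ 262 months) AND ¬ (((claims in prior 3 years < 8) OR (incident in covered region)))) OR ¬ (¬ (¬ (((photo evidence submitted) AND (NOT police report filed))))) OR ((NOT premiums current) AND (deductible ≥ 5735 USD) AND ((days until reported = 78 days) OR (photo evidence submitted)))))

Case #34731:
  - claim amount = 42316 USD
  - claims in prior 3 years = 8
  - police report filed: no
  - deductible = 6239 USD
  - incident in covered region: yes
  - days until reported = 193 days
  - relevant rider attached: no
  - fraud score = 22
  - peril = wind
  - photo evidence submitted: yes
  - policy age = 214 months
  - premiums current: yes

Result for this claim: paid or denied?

Denied

Atomic conditions:
  days until reported ≥ 155 days: 193 ≥ 155 is true
  fraud score ≥ 11: 22 ≥ 11 is true
  relevant rider attached: no → false
  photo evidence submitted: yes → true
  fraud score ≤ 29: 22 ≤ 29 is true
  claim amount ≤ 128716 USD: 42316 ≤ 128716 is true
  peril = theft: wind == theft is false
  policy age ≥ 295 months: 214 ≥ 295 is false
  policy age ≤ 262 months: 214 ≤ 262 is true
  claims in prior 3 years < 8: 8 < 8 is false
  incident in covered region: yes → true
  NOT police report filed: no → true
  NOT premiums current: yes → false
  deductible ≥ 5735 USD: 6239 ≥ 5735 is true
  days until reported = 78 days: 193 == 78 is false
Combine:
[1.1.1.3.1] false OR true = true
[1.1.1.3] NOT true = false
[1.1.1] true OR true OR false = true
[1.1] NOT true = false
[1.2.2] true AND true = true
[1.2.3] false → false (antecedent false ⇒ implication holds) = true
[1.2] false OR true OR true = true
[1] false OR true = true
[2.1.2.1] false OR true = true
[2.1.2] NOT true = false
[2.1] true AND false = false
[2.2.1.1.1] true AND true = true
[2.2.1.1] NOT true = false
[2.2.1] NOT false = true
[2.2] NOT true = false
[2.3.3] false OR true = true
[2.3] false AND true AND true = false
[2] false OR false OR false = false
[root] true → false = false
Overall: false → denied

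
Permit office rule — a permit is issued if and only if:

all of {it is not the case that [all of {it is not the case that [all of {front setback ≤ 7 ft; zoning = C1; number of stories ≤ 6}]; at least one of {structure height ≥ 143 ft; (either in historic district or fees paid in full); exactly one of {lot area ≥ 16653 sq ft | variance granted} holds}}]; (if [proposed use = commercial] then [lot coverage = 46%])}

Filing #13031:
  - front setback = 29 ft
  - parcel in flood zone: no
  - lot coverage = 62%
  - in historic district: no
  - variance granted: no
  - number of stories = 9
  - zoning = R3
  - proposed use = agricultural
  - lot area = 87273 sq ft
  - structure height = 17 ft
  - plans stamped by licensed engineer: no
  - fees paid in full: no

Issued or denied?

Atomic conditions:
  front setback ≤ 7 ft: 29 ≤ 7 is false
  zoning = C1: R3 == C1 is false
  number of stories ≤ 6: 9 ≤ 6 is false
  structure height ≥ 143 ft: 17 ≥ 143 is false
  in historic district: no → false
  fees paid in full: no → false
  lot area ≥ 16653 sq ft: 87273 ≥ 16653 is true
  variance granted: no → false
  proposed use = commercial: agricultural == commercial is false
  lot coverage = 46%: 62 == 46 is false
Combine:
[1.1.1.1] false AND false AND false = false
[1.1.1] NOT false = true
[1.1.2.2] false OR false = false
[1.1.2.3] exactly-one(true, false) = true
[1.1.2] false OR false OR true = true
[1.1] true AND true = true
[1] NOT true = false
[2] false → false (antecedent false ⇒ implication holds) = true
[root] false AND true = false
Overall: false → denied

Denied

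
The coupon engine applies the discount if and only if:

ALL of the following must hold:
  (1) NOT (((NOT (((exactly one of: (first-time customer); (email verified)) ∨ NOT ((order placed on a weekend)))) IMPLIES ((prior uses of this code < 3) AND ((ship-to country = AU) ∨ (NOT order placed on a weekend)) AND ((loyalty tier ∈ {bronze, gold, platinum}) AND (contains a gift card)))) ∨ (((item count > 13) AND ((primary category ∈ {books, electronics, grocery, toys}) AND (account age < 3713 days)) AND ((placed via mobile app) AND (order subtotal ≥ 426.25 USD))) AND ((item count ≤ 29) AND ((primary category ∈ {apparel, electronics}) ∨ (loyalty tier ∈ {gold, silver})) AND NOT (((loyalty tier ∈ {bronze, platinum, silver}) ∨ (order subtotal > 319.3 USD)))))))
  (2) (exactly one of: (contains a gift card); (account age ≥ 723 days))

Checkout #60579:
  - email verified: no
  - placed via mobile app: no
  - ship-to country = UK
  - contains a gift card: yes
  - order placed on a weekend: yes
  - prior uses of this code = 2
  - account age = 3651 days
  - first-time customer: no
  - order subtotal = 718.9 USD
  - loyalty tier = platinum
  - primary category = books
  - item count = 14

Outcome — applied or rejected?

Rejected

Atomic conditions:
  first-time customer: no → false
  email verified: no → false
  order placed on a weekend: yes → true
  prior uses of this code < 3: 2 < 3 is true
  ship-to country = AU: UK == AU is false
  NOT order placed on a weekend: yes → false
  loyalty tier ∈ {bronze, gold, platinum}: platinum is in the set → true
  contains a gift card: yes → true
  item count > 13: 14 > 13 is true
  primary category ∈ {books, electronics, grocery, toys}: books is in the set → true
  account age < 3713 days: 3651 < 3713 is true
  placed via mobile app: no → false
  order subtotal ≥ 426.25 USD: 718.9 ≥ 426.25 is true
  item count ≤ 29: 14 ≤ 29 is true
  primary category ∈ {apparel, electronics}: books is not in the set → false
  loyalty tier ∈ {gold, silver}: platinum is not in the set → false
  loyalty tier ∈ {bronze, platinum, silver}: platinum is in the set → true
  order subtotal > 319.3 USD: 718.9 > 319.3 is true
  account age ≥ 723 days: 3651 ≥ 723 is true
Combine:
[1.1.1.1.1.1] exactly-one(false, false) = false
[1.1.1.1.1.2] NOT true = false
[1.1.1.1.1] false OR false = false
[1.1.1.1] NOT false = true
[1.1.1.2.2] false OR false = false
[1.1.1.2.3] true AND true = true
[1.1.1.2] true AND false AND true = false
[1.1.1] true → false = false
[1.1.2.1.2] true AND true = true
[1.1.2.1.3] false AND true = false
[1.1.2.1] true AND true AND false = false
[1.1.2.2.2] false OR false = false
[1.1.2.2.3.1] true OR true = true
[1.1.2.2.3] NOT true = false
[1.1.2.2] true AND false AND false = false
[1.1.2] false AND false = false
[1.1] false OR false = false
[1] NOT false = true
[2] exactly-one(true, true) = false
[root] true AND false = false
Overall: false → rejected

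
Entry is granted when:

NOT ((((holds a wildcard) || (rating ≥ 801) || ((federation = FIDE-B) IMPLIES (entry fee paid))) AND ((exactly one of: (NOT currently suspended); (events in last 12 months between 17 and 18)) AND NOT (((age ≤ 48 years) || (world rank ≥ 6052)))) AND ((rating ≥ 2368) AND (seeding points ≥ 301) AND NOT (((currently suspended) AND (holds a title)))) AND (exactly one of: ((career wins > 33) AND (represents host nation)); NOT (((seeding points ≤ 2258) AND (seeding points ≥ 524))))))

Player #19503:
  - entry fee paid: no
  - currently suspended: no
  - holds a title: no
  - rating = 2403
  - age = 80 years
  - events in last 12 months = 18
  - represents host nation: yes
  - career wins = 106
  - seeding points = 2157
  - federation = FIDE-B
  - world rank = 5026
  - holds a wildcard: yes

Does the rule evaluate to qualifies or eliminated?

Atomic conditions:
  holds a wildcard: yes → true
  rating ≥ 801: 2403 ≥ 801 is true
  federation = FIDE-B: FIDE-B == FIDE-B is true
  entry fee paid: no → false
  NOT currently suspended: no → true
  events in last 12 months between 17 and 18: 18 in [17, 18] is true
  age ≤ 48 years: 80 ≤ 48 is false
  world rank ≥ 6052: 5026 ≥ 6052 is false
  rating ≥ 2368: 2403 ≥ 2368 is true
  seeding points ≥ 301: 2157 ≥ 301 is true
  currently suspended: no → false
  holds a title: no → false
  career wins > 33: 106 > 33 is true
  represents host nation: yes → true
  seeding points ≤ 2258: 2157 ≤ 2258 is true
  seeding points ≥ 524: 2157 ≥ 524 is true
Combine:
[1.1.3] true → false = false
[1.1] true OR true OR false = true
[1.2.1] exactly-one(true, true) = false
[1.2.2.1] false OR false = false
[1.2.2] NOT false = true
[1.2] false AND true = false
[1.3.3.1] false AND false = false
[1.3.3] NOT false = true
[1.3] true AND true AND true = true
[1.4.1] true AND true = true
[1.4.2.1] true AND true = true
[1.4.2] NOT true = false
[1.4] exactly-one(true, false) = true
[1] true AND false AND true AND true = false
[root] NOT false = true
Overall: true → qualifies

Qualifies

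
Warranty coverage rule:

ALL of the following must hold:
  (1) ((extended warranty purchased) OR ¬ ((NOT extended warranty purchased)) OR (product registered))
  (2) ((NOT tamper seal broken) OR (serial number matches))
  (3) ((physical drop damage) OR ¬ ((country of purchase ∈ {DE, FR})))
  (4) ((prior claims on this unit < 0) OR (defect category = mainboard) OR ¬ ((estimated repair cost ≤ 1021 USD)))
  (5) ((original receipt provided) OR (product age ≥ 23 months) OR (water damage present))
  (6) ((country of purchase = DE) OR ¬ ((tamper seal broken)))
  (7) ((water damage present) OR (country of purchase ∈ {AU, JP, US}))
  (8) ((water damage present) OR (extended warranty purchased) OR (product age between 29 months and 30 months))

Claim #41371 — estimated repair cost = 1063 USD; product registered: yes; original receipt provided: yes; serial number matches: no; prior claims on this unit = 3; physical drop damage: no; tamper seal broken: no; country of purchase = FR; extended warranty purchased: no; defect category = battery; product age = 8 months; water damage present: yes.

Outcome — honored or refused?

Atomic conditions:
  extended warranty purchased: no → false
  NOT extended warranty purchased: no → true
  product registered: yes → true
  NOT tamper seal broken: no → true
  serial number matches: no → false
  physical drop damage: no → false
  country of purchase ∈ {DE, FR}: FR is in the set → true
  prior claims on this unit < 0: 3 < 0 is false
  defect category = mainboard: battery == mainboard is false
  estimated repair cost ≤ 1021 USD: 1063 ≤ 1021 is false
  original receipt provided: yes → true
  product age ≥ 23 months: 8 ≥ 23 is false
  water damage present: yes → true
  country of purchase = DE: FR == DE is false
  tamper seal broken: no → false
  country of purchase ∈ {AU, JP, US}: FR is not in the set → false
  product age between 29 months and 30 months: 8 in [29, 30] is false
Combine:
[1.2] NOT true = false
[1] false OR false OR true = true
[2] true OR false = true
[3.2] NOT true = false
[3] false OR false = false
[4.3] NOT false = true
[4] false OR false OR true = true
[5] true OR false OR true = true
[6.2] NOT false = true
[6] false OR true = true
[7] true OR false = true
[8] true OR false OR false = true
[root] true AND true AND false AND true AND true AND true AND true AND true = false
Overall: false → refused

Refused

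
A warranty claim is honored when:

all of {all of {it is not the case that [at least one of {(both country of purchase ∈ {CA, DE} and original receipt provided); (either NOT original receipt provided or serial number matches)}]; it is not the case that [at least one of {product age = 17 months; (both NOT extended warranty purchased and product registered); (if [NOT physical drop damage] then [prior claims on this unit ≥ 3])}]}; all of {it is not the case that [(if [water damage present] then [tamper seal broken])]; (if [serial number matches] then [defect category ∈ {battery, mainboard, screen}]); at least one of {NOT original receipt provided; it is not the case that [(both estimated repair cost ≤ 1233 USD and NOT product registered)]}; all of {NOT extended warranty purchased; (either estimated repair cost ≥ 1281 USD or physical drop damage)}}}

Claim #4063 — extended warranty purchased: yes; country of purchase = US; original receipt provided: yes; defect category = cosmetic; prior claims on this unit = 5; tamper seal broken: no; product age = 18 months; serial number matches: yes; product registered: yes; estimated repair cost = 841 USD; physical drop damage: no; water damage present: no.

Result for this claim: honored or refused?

Atomic conditions:
  country of purchase ∈ {CA, DE}: US is not in the set → false
  original receipt provided: yes → true
  NOT original receipt provided: yes → false
  serial number matches: yes → true
  product age = 17 months: 18 == 17 is false
  NOT extended warranty purchased: yes → false
  product registered: yes → true
  NOT physical drop damage: no → true
  prior claims on this unit ≥ 3: 5 ≥ 3 is true
  water damage present: no → false
  tamper seal broken: no → false
  defect category ∈ {battery, mainboard, screen}: cosmetic is not in the set → false
  estimated repair cost ≤ 1233 USD: 841 ≤ 1233 is true
  NOT product registered: yes → false
  estimated repair cost ≥ 1281 USD: 841 ≥ 1281 is false
  physical drop damage: no → false
Combine:
[1.1.1.1] false AND true = false
[1.1.1.2] false OR true = true
[1.1.1] false OR true = true
[1.1] NOT true = false
[1.2.1.2] false AND true = false
[1.2.1.3] true → true = true
[1.2.1] false OR false OR true = true
[1.2] NOT true = false
[1] false AND false = false
[2.1.1] false → false (antecedent false ⇒ implication holds) = true
[2.1] NOT true = false
[2.2] true → false = false
[2.3.2.1] true AND false = false
[2.3.2] NOT false = true
[2.3] false OR true = true
[2.4.2] false OR false = false
[2.4] false AND false = false
[2] false AND false AND true AND false = false
[root] false AND false = false
Overall: false → refused

Refused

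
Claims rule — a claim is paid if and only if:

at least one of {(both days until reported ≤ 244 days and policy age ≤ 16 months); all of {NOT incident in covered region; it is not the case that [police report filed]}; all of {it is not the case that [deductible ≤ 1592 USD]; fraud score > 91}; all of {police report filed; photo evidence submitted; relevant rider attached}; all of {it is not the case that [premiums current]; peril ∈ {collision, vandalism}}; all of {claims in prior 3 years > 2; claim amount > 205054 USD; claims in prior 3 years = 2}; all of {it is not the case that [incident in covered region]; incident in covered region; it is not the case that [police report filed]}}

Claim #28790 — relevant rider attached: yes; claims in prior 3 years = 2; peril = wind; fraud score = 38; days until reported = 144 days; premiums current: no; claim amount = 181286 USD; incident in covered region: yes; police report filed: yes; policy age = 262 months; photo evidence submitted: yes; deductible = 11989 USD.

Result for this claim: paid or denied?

Paid

Atomic conditions:
  days until reported ≤ 244 days: 144 ≤ 244 is true
  policy age ≤ 16 months: 262 ≤ 16 is false
  NOT incident in covered region: yes → false
  police report filed: yes → true
  deductible ≤ 1592 USD: 11989 ≤ 1592 is false
  fraud score > 91: 38 > 91 is false
  photo evidence submitted: yes → true
  relevant rider attached: yes → true
  premiums current: no → false
  peril ∈ {collision, vandalism}: wind is not in the set → false
  claims in prior 3 years > 2: 2 > 2 is false
  claim amount > 205054 USD: 181286 > 205054 is false
  claims in prior 3 years = 2: 2 == 2 is true
  incident in covered region: yes → true
Combine:
[1] true AND false = false
[2.2] NOT true = false
[2] false AND false = false
[3.1] NOT false = true
[3] true AND false = false
[4] true AND true AND true = true
[5.1] NOT false = true
[5] true AND false = false
[6] false AND false AND true = false
[7.1] NOT true = false
[7.3] NOT true = false
[7] false AND true AND false = false
[root] false OR false OR false OR true OR false OR false OR false = true
Overall: true → paid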